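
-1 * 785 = -785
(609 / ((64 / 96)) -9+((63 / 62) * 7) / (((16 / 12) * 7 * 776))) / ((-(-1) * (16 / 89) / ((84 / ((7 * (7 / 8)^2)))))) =46476531135 / 589372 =78857.72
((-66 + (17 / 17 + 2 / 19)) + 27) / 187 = -720 / 3553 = -0.20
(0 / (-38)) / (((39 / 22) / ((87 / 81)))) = 0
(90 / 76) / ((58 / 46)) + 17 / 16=17647 / 8816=2.00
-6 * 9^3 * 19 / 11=-7555.09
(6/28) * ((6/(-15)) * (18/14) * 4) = -108/245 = -0.44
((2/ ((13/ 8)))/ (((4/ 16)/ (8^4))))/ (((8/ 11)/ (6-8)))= -720896/ 13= -55453.54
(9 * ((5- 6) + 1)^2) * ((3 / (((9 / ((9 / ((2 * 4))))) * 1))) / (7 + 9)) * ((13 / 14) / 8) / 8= 0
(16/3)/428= 4/321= 0.01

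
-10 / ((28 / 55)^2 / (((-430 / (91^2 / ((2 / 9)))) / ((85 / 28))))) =1300750 / 8868951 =0.15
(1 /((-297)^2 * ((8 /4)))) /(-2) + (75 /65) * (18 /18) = 5292527 /4586868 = 1.15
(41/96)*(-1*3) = -41/32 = -1.28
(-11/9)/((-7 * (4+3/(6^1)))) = 22/567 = 0.04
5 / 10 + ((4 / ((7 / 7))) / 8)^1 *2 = 3 / 2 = 1.50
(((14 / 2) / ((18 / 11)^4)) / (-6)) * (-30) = 512435 / 104976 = 4.88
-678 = -678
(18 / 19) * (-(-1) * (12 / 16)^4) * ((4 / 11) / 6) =243 / 13376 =0.02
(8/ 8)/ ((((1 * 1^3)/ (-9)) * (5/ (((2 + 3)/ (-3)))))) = 3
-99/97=-1.02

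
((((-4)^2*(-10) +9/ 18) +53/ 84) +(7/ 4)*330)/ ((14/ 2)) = 35165/ 588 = 59.80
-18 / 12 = -3 / 2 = -1.50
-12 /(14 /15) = -90 /7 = -12.86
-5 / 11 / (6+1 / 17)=-85 / 1133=-0.08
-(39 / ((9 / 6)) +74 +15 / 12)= -405 / 4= -101.25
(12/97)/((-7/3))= -36/679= -0.05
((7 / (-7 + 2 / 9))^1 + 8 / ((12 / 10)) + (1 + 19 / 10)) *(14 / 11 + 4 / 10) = 718382 / 50325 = 14.27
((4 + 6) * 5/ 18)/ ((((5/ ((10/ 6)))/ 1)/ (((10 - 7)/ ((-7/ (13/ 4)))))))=-325/ 252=-1.29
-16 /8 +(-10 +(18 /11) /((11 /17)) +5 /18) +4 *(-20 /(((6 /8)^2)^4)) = -1283373727 /1587762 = -808.29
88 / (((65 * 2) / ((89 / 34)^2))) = 87131 / 18785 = 4.64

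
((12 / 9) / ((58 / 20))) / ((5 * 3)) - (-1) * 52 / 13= 4.03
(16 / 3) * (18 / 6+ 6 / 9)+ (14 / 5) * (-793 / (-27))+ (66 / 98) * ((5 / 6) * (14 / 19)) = 1835111 / 17955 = 102.21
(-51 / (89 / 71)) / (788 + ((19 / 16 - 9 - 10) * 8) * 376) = 3621 / 4698488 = 0.00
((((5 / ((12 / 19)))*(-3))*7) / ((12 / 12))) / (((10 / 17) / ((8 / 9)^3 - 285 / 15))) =30159479 / 5832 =5171.38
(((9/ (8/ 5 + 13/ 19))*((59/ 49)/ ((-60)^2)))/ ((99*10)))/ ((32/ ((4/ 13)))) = 1121/ 87581894400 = 0.00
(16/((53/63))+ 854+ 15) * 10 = 470650/53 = 8880.19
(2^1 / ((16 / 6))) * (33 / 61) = 99 / 244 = 0.41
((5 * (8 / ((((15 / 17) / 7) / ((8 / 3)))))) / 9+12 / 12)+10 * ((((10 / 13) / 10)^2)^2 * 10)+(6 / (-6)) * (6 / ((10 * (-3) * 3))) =95.09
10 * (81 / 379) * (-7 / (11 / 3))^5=-3308121810 / 61038329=-54.20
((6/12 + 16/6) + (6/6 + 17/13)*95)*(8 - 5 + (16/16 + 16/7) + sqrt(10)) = 2101.21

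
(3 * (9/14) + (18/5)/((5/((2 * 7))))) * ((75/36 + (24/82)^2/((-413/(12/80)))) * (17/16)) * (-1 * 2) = -2066847095793/38878168000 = -53.16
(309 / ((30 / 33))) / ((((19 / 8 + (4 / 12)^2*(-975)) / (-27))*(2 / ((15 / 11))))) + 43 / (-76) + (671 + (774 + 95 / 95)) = 290769403 / 193268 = 1504.49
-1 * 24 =-24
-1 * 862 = -862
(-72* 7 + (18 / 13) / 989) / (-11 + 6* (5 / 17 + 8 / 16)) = 55079235 / 681421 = 80.83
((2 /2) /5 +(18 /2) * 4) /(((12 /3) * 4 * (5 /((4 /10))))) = 181 /1000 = 0.18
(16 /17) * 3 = 48 /17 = 2.82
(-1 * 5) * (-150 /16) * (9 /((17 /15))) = 50625 /136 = 372.24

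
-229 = -229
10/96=5/48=0.10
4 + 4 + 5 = 13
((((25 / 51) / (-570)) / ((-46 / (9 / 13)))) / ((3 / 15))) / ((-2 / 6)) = -75 / 386308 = -0.00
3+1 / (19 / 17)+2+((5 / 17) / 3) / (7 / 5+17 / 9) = 283217 / 47804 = 5.92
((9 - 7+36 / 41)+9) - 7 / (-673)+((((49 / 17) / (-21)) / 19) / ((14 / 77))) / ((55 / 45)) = 211333095 / 17825078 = 11.86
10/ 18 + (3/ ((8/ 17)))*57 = 26203/ 72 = 363.93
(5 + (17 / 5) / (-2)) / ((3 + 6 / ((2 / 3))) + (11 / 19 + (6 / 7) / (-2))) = 4389 / 16160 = 0.27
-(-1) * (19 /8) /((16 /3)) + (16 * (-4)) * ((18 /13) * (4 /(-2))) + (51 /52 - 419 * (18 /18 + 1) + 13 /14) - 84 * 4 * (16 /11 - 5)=68274049 /128128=532.86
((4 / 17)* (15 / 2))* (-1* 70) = -2100 / 17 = -123.53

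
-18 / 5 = -3.60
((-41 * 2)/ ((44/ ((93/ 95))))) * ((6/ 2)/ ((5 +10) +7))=-11439/ 45980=-0.25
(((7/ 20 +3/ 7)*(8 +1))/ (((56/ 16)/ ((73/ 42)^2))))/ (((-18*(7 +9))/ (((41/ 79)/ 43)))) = -23815301/ 93959389440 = -0.00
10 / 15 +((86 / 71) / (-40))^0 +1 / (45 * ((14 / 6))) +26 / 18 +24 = 8543 / 315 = 27.12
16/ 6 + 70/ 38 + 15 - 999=-55831/ 57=-979.49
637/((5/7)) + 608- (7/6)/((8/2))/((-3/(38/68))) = 18358217/12240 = 1499.85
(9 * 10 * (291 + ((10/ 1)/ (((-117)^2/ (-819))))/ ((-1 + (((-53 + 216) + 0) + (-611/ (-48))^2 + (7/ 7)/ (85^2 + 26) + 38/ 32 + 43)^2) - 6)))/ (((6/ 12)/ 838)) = 43894439.34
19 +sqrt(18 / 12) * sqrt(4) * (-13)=19 - 13 * sqrt(6)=-12.84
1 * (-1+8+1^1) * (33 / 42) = 44 / 7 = 6.29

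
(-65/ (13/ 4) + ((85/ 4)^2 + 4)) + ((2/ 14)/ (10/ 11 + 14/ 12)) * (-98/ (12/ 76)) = 861121/ 2192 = 392.85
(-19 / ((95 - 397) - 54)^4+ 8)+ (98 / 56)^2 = 177686026493 / 16062013696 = 11.06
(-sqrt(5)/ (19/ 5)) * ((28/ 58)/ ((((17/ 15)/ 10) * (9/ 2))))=-7000 * sqrt(5)/ 28101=-0.56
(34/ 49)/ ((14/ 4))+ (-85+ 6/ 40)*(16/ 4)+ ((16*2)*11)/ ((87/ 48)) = -7211319/ 49735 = -144.99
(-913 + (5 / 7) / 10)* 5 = -63905 / 14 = -4564.64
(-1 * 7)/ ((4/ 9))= -63/ 4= -15.75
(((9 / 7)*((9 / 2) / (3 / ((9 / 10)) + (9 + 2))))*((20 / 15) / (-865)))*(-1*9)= 1458 / 260365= 0.01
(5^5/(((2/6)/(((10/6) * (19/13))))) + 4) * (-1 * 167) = -49586809/13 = -3814369.92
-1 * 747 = -747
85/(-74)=-85/74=-1.15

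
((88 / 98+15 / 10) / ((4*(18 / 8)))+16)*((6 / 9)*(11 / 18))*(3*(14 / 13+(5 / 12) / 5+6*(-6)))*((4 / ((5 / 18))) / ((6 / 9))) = -171547079 / 11466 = -14961.37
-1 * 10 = -10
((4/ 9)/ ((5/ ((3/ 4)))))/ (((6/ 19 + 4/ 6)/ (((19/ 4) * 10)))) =361/ 112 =3.22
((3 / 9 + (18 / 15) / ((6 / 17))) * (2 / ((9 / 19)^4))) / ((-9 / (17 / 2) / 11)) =-1364721512 / 885735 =-1540.78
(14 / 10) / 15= 7 / 75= 0.09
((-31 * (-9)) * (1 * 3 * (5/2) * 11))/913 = 4185/166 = 25.21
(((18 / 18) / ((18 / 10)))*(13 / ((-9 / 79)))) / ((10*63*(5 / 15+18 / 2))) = -1027 / 95256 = -0.01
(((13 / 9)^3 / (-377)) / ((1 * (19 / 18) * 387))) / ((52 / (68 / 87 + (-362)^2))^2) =-16247553700352 / 130733259093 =-124.28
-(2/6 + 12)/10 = -37/30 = -1.23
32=32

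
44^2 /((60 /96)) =15488 /5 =3097.60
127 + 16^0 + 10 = 138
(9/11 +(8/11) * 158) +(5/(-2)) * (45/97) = 244487/2134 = 114.57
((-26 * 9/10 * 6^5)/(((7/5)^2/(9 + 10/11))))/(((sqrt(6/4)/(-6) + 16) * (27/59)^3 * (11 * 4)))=-13810.78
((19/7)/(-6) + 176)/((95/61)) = 112.72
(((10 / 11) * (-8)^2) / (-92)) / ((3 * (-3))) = 0.07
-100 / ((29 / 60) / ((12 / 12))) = -6000 / 29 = -206.90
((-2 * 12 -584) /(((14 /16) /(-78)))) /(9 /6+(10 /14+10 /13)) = 3288064 /181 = 18166.10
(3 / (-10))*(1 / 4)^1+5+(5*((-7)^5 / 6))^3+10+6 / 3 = -370903242962012 / 135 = -2747431429348.24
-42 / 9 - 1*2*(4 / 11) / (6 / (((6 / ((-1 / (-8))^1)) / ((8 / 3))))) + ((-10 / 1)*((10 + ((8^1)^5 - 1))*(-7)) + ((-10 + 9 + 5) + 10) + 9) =75715403 / 33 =2294406.15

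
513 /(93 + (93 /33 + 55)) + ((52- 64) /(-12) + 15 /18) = 17369 /3318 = 5.23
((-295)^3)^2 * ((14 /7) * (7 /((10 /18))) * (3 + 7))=166085851211437500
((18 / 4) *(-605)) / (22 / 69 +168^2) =-375705 / 3894956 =-0.10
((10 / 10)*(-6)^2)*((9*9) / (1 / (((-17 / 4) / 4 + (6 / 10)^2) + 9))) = 2419551 / 100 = 24195.51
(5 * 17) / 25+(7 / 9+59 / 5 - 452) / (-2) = 2008 / 9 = 223.11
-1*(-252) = 252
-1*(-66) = 66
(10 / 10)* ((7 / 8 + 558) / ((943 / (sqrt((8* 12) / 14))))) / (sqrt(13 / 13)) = 4471* sqrt(21) / 13202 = 1.55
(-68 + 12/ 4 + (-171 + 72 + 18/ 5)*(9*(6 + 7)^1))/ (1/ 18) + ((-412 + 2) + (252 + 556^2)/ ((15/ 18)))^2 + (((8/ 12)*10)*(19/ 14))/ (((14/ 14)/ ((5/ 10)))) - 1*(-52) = 72205178863379/ 525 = 137533674025.48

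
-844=-844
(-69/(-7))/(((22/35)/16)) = 2760/11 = 250.91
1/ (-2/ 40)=-20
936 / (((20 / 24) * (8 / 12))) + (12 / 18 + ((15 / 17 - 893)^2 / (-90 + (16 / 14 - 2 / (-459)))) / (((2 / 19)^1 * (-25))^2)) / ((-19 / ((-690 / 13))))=-11103063681253 / 5763208250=-1926.54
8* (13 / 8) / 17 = 13 / 17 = 0.76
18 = 18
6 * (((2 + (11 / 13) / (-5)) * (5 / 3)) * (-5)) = -1190 / 13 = -91.54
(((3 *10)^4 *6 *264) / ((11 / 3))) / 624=7290000 / 13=560769.23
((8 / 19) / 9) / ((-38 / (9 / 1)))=-4 / 361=-0.01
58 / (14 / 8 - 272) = -232 / 1081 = -0.21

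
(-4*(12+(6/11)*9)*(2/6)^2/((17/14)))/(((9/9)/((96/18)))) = -33.01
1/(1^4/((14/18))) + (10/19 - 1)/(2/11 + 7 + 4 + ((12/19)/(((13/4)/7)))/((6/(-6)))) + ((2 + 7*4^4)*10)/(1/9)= 4308579568/26685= 161460.73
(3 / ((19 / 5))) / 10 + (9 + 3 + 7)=725 / 38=19.08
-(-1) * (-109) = -109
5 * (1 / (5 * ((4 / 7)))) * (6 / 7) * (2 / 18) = 1 / 6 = 0.17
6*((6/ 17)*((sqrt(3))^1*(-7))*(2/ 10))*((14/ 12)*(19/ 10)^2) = -53067*sqrt(3)/ 4250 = -21.63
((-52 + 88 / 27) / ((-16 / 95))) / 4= 31255 / 432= 72.35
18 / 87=6 / 29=0.21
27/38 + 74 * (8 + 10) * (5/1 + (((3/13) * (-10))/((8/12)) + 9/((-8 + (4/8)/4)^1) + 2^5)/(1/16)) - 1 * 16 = 2041948417/3458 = 590499.83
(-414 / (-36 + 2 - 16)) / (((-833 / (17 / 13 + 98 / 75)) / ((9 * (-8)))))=12663432 / 6768125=1.87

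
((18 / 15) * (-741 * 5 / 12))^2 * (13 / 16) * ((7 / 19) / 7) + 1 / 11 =5870.20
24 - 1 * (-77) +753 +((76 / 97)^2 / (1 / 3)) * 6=8139254 / 9409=865.05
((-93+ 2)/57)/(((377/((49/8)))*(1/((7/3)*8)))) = -2401/4959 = -0.48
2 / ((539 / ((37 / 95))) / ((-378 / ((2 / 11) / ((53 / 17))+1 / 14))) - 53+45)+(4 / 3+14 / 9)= 14285150 / 5384727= 2.65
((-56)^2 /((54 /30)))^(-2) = 81 /245862400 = 0.00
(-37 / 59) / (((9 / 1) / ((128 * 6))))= -9472 / 177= -53.51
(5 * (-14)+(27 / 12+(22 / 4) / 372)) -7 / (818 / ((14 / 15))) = -67.74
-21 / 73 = -0.29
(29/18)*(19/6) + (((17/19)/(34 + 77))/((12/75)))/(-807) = 52098341/10211778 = 5.10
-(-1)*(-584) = -584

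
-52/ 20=-13/ 5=-2.60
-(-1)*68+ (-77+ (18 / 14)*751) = 6696 / 7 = 956.57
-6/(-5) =6/5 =1.20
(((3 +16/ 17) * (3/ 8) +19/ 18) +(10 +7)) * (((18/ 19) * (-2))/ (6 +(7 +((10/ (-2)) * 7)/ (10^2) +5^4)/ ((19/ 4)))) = -119545/ 448902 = -0.27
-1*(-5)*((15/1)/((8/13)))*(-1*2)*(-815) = 198656.25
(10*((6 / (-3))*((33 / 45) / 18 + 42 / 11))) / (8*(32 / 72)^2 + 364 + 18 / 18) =-68766 / 326623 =-0.21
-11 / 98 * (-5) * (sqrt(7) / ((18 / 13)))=715 * sqrt(7) / 1764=1.07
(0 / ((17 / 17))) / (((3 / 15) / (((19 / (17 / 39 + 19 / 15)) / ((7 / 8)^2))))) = 0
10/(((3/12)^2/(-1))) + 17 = -143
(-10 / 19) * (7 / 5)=-14 / 19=-0.74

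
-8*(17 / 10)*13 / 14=-12.63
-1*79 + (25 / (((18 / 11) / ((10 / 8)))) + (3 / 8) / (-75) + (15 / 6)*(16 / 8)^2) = -44917 / 900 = -49.91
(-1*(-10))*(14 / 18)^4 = 24010 / 6561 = 3.66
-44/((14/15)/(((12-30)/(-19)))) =-44.66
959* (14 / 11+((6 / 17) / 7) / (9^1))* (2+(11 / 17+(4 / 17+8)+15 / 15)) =138923480 / 9537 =14566.79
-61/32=-1.91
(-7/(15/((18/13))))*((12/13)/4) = -126/845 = -0.15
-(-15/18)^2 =-25/36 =-0.69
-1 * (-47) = 47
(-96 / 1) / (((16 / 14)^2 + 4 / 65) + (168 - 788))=38220 / 246293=0.16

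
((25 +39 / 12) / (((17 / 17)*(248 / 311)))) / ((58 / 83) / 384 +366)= 17501214 / 180810755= 0.10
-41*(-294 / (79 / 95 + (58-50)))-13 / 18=20601433 / 15102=1364.15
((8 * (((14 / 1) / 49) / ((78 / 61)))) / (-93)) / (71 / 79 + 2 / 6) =-9638 / 617799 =-0.02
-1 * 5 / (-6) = 5 / 6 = 0.83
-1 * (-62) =62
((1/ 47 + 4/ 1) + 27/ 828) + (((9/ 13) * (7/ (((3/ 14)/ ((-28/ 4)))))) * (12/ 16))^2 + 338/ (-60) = 38626162117/ 2740335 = 14095.42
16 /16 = 1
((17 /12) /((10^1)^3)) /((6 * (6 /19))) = 323 /432000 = 0.00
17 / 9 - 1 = 8 / 9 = 0.89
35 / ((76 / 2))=35 / 38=0.92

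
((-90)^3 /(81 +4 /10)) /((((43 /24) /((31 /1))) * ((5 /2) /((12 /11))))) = -13017024000 /192511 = -67617.04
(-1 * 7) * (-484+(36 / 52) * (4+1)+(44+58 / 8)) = 156261 / 52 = 3005.02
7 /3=2.33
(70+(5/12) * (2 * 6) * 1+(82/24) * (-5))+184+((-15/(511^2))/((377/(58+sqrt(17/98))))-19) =9080482415/40734876-15 * sqrt(34)/1378196638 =222.92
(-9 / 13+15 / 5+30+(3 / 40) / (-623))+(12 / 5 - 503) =-30341603 / 64792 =-468.29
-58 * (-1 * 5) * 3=870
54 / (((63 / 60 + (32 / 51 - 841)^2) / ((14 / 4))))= 0.00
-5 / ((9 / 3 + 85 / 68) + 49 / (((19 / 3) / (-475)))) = 20 / 14683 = 0.00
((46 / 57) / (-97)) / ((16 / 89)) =-2047 / 44232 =-0.05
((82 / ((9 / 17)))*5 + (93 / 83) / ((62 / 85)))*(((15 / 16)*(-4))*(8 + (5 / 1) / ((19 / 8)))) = -46372600 / 1577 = -29405.58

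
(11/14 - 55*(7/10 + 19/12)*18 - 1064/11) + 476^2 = 17264906/77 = 224219.56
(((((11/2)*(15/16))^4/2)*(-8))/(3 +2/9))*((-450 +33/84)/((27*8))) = 3110324889375/1702887424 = 1826.50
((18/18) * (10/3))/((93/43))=1.54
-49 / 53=-0.92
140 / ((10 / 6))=84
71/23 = 3.09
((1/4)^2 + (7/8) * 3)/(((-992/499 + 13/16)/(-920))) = 3948088/1877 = 2103.40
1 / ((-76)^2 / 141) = 141 / 5776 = 0.02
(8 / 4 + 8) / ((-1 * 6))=-5 / 3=-1.67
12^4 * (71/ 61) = 1472256/ 61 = 24135.34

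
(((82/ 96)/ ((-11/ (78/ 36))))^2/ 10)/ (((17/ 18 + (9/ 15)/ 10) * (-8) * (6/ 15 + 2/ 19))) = -134942275/ 193551925248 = -0.00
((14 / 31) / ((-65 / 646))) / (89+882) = -9044 / 1956565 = -0.00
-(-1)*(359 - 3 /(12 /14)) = 711 /2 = 355.50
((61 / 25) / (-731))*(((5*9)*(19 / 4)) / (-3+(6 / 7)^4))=8348277 / 28786780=0.29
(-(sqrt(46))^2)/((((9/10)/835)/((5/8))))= -480125/18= -26673.61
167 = 167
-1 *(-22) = 22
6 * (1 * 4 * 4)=96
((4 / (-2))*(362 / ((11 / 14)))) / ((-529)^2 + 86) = -10136 / 3079197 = -0.00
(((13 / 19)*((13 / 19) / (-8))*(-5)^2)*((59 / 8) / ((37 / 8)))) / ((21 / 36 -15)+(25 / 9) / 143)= 0.16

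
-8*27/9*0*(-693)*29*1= 0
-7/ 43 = -0.16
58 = 58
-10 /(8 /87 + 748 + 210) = -435 /41677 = -0.01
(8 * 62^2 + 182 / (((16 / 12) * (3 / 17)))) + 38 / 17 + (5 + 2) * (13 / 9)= 9650581 / 306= 31537.85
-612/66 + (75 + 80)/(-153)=-17311/1683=-10.29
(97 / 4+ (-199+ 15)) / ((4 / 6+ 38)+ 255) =-1917 / 3524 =-0.54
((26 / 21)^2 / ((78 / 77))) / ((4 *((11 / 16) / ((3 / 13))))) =8 / 63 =0.13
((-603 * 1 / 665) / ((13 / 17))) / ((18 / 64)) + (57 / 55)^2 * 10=6824834 / 1046045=6.52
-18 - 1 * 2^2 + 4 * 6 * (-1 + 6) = 98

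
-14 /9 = -1.56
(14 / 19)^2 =196 / 361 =0.54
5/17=0.29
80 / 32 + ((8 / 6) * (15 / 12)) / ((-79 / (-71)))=4.00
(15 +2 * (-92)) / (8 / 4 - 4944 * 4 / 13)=2197 / 19750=0.11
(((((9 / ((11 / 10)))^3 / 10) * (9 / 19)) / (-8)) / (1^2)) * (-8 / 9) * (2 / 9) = 16200 / 25289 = 0.64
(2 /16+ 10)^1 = 81 /8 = 10.12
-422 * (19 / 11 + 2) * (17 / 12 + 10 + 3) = -1496623 / 66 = -22676.11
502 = 502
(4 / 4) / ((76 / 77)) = 77 / 76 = 1.01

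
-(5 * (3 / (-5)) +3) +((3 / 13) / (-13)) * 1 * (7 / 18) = -0.01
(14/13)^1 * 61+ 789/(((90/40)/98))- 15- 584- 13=1318942/39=33819.03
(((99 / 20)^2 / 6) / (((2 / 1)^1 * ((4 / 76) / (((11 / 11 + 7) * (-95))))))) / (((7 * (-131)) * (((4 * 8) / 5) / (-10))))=-5896935 / 117376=-50.24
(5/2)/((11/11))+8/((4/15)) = 32.50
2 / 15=0.13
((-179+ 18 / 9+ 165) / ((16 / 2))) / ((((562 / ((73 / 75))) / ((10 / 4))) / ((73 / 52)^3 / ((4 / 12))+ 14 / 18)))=-167720639 / 2844781056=-0.06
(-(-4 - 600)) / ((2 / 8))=2416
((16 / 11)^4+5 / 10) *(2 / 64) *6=437139 / 468512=0.93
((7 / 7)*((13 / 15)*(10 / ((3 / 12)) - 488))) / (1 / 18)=-34944 / 5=-6988.80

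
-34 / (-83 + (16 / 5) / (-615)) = 104550 / 255241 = 0.41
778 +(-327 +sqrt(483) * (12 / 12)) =sqrt(483) +451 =472.98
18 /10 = 9 /5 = 1.80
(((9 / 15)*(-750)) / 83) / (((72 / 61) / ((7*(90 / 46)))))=-480375 / 7636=-62.91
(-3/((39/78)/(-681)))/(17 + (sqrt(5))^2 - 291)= -4086/269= -15.19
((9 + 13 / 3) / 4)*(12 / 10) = 4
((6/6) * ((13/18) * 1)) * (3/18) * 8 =26/27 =0.96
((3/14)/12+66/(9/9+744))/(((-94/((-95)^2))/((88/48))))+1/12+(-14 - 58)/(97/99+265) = -586267448633/30979703328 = -18.92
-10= -10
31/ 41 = 0.76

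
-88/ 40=-11/ 5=-2.20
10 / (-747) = -10 / 747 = -0.01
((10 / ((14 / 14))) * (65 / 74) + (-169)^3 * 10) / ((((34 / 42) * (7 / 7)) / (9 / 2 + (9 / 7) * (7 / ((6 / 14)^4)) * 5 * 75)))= -7504322717950695 / 1258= -5965280379929.01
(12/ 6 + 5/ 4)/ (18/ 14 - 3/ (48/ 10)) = 182/ 37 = 4.92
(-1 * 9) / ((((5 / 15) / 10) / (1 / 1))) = -270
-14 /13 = -1.08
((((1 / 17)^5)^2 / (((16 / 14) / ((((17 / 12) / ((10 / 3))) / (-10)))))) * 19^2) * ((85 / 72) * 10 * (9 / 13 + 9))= -17689 / 23215320763648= -0.00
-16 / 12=-4 / 3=-1.33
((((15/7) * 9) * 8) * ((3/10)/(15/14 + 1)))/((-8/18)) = -1458/29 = -50.28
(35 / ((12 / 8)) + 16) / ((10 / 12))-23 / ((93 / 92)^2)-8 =16.69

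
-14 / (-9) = 14 / 9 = 1.56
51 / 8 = 6.38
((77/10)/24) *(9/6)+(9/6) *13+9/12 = 3317/160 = 20.73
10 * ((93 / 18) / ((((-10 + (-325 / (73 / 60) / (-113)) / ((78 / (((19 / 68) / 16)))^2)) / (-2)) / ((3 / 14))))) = 11805527445504 / 5331528460601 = 2.21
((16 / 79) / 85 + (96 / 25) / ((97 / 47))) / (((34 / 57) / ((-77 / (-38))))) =350390964 / 55365175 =6.33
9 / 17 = 0.53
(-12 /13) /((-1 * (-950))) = -6 /6175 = -0.00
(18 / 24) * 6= 9 / 2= 4.50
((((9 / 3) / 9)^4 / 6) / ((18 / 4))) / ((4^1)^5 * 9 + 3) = 1 / 20161953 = 0.00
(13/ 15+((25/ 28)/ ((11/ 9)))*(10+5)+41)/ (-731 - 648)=-0.04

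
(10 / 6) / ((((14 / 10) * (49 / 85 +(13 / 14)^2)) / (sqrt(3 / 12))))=29750 / 71907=0.41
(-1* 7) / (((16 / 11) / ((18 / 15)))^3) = -251559 / 64000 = -3.93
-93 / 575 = -0.16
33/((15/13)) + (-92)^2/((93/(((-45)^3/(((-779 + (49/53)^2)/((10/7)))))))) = 3617668017011/237160385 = 15254.10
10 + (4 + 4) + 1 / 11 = 199 / 11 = 18.09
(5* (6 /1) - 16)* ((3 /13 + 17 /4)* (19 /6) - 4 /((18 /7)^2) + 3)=977935 /4212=232.18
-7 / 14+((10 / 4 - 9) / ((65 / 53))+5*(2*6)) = 271 / 5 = 54.20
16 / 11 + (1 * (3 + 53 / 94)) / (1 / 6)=11807 / 517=22.84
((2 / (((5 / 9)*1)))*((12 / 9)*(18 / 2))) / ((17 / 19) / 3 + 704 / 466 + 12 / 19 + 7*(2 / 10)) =358587 / 31879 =11.25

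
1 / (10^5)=1 / 100000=0.00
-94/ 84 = -47/ 42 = -1.12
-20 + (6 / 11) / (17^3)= -1080854 / 54043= -20.00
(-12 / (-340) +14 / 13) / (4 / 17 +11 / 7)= 8603 / 13975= 0.62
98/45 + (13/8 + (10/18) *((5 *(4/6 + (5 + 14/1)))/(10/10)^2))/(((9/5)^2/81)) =1521227/1080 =1408.54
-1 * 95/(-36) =95/36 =2.64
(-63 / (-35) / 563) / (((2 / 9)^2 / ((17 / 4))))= 12393 / 45040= 0.28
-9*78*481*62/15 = -6978348/5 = -1395669.60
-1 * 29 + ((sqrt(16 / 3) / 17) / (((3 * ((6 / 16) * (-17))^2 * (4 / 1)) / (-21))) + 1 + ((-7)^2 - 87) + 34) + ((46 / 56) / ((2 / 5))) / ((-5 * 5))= -8983 / 280 - 448 * sqrt(3) / 132651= -32.09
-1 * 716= -716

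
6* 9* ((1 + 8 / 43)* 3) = 8262 / 43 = 192.14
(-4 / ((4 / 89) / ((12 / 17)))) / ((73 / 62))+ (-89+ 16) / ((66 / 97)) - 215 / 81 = -361129909 / 2211462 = -163.30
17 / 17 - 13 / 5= -8 / 5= -1.60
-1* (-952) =952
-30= -30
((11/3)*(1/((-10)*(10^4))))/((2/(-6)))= 11/100000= 0.00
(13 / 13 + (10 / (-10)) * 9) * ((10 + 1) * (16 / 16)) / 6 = -44 / 3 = -14.67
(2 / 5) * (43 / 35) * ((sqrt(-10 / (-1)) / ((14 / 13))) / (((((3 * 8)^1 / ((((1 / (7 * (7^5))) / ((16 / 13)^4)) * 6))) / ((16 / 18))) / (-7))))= -15965599 * sqrt(10) / 6071817830400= -0.00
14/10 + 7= 8.40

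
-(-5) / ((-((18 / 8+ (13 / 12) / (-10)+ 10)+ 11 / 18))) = -1800 / 4591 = -0.39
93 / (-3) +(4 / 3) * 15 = -11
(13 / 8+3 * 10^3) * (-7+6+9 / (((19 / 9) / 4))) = 7323965 / 152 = 48183.98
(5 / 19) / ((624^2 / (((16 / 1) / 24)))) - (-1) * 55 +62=1298374277 / 11097216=117.00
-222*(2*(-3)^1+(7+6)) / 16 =-777 / 8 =-97.12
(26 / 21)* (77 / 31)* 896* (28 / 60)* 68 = 121977856 / 1395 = 87439.32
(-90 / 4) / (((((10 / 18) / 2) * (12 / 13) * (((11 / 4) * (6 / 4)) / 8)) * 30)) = -312 / 55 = -5.67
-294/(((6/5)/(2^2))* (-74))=490/37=13.24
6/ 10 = 3/ 5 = 0.60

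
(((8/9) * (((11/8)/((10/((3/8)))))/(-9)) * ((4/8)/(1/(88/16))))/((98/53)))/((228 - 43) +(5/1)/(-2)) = -6413/154526400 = -0.00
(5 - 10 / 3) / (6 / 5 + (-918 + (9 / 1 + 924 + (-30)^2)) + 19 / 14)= 350 / 192687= 0.00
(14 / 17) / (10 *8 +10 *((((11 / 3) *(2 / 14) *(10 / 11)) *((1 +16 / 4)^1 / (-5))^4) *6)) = 0.01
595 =595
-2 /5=-0.40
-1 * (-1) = 1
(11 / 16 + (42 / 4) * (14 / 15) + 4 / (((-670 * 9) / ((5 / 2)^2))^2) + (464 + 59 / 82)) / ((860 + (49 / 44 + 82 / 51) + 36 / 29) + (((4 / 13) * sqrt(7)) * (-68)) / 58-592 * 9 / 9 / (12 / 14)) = 35039410108791486112 * sqrt(7) / 6138203040123982039305 + 5610828487158707424469 / 2046067680041327346435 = 2.76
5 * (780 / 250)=78 / 5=15.60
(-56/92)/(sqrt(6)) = -7 * sqrt(6)/69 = -0.25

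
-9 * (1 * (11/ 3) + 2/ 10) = -174/ 5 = -34.80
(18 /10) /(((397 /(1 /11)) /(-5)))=-9 /4367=-0.00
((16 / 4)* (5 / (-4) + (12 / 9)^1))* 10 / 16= 5 / 24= 0.21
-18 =-18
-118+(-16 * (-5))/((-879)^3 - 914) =-80139977734/679152353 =-118.00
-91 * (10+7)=-1547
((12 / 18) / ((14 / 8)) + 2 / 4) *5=185 / 42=4.40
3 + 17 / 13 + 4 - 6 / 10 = 501 / 65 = 7.71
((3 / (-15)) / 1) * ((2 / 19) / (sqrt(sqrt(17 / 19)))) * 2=-4 * 17^(3 / 4) * 19^(1 / 4) / 1615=-0.04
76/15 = 5.07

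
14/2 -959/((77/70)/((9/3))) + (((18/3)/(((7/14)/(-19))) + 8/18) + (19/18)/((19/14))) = -280688/99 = -2835.23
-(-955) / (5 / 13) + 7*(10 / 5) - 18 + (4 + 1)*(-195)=1504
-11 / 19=-0.58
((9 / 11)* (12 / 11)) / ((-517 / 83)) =-8964 / 62557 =-0.14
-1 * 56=-56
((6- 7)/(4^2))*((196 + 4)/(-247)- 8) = 136/247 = 0.55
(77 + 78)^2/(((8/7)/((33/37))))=5549775/296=18749.24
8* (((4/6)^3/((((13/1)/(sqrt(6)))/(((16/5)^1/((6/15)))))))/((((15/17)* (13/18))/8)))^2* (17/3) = 82426462208/57836025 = 1425.18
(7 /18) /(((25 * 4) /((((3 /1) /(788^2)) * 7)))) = 0.00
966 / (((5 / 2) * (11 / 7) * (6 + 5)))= 13524 / 605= 22.35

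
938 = 938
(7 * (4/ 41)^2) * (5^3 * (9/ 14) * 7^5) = 151263000/ 1681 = 89983.94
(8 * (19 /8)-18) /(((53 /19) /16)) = 304 /53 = 5.74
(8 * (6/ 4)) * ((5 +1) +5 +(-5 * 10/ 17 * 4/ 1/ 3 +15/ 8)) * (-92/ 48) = -84019/ 408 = -205.93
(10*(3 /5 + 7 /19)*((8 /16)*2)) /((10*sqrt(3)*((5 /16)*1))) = 1472*sqrt(3) /1425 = 1.79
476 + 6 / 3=478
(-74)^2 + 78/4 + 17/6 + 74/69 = 379459/69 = 5499.41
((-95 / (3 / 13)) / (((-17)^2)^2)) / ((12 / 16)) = -4940 / 751689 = -0.01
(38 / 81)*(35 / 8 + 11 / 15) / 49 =11647 / 238140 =0.05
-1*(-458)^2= -209764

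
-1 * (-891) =891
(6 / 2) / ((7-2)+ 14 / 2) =1 / 4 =0.25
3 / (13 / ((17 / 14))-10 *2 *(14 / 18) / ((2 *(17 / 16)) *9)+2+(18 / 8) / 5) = 82620 / 339913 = 0.24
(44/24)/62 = 11/372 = 0.03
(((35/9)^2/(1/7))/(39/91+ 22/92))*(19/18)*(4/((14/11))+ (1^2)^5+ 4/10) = 7944223/10449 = 760.29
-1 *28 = -28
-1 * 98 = -98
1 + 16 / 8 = 3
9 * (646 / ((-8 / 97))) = -281979 / 4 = -70494.75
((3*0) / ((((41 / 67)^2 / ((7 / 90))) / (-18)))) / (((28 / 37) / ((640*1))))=0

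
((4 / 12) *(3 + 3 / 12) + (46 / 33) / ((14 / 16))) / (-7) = -2473 / 6468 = -0.38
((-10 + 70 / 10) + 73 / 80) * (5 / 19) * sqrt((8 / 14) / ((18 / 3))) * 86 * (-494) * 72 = 560118 * sqrt(42) / 7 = 518568.50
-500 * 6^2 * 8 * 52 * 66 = -494208000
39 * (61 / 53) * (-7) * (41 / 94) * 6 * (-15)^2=-185014.76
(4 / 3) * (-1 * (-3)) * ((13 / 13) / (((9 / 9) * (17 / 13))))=52 / 17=3.06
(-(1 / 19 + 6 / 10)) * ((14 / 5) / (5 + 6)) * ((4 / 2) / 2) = -868 / 5225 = -0.17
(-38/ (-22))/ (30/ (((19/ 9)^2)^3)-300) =-893871739/ 155076031770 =-0.01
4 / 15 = 0.27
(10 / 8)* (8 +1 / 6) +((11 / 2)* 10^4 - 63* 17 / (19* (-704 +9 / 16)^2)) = 3177599292661151 / 57763811400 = 55010.21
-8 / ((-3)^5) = 8 / 243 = 0.03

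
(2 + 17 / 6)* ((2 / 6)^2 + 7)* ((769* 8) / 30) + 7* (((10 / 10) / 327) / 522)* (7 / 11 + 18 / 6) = 99254795188 / 14082255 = 7048.22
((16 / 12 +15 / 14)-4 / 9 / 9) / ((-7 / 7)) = -2671 / 1134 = -2.36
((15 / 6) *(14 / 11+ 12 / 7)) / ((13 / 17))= 9775 / 1001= 9.77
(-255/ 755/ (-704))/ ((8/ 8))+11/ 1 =1169395/ 106304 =11.00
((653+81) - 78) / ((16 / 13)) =533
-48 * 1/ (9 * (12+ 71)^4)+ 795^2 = 89984535990059/ 142374963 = 632025.00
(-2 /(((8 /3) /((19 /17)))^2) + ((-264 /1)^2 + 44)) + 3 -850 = 637119215 /9248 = 68892.65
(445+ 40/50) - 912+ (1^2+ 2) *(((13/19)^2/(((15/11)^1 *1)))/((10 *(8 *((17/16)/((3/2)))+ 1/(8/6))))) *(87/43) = -1266355737/2716525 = -466.17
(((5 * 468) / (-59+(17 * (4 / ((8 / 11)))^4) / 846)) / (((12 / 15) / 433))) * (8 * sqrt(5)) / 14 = -68574729600 * sqrt(5) / 3848089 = -39847.77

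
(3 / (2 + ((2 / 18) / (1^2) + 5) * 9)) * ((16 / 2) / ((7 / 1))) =1 / 14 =0.07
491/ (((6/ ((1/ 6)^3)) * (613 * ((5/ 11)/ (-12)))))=-5401/ 331020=-0.02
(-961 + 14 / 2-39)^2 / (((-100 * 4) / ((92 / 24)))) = -7559709 / 800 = -9449.64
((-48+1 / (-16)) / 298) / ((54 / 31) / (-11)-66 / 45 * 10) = 786687 / 72311488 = 0.01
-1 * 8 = -8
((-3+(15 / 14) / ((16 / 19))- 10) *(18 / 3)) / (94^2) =-7881 / 989632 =-0.01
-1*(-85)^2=-7225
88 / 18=44 / 9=4.89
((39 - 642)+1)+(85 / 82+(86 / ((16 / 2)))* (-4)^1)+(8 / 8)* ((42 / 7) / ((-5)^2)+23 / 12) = -7894223 / 12300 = -641.81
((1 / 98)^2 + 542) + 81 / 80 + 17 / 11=1150585831 / 2112880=544.56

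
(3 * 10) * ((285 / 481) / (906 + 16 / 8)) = 4275 / 218374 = 0.02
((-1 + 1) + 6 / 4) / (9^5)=1 / 39366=0.00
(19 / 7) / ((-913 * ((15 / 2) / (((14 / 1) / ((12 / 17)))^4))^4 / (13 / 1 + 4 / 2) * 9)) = -4389418029960473806468580341325077 / 4889754866861568000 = -897676499022080.93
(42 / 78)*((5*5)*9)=1575 / 13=121.15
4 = 4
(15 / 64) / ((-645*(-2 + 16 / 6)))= -0.00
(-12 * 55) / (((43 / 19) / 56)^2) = -747183360 / 1849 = -404101.33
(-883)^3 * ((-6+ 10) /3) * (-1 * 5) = 13769307740 /3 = 4589769246.67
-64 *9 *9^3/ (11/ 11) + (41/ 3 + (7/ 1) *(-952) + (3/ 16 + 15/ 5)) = -426551.15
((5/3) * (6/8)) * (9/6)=15/8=1.88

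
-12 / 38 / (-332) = 3 / 3154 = 0.00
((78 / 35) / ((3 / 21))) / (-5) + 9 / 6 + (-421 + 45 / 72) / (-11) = 80511 / 2200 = 36.60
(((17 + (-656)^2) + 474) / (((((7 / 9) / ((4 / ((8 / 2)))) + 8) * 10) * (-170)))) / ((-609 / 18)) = 11632329 / 13631450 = 0.85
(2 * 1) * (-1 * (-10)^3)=2000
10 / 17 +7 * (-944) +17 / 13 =-1459949 / 221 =-6606.10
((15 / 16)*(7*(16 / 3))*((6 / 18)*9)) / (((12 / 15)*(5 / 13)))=1365 / 4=341.25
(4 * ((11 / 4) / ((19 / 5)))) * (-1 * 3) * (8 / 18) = -220 / 57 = -3.86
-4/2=-2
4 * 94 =376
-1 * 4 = -4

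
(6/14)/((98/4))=6/343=0.02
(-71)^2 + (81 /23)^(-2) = 33074530 /6561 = 5041.08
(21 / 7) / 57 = 1 / 19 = 0.05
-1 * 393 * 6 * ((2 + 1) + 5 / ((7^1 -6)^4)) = -18864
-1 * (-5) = 5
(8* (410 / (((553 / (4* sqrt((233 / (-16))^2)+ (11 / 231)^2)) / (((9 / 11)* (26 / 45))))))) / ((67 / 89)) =38995870472 / 179734401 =216.96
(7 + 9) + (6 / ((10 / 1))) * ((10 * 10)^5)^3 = 600000000000000000000000000016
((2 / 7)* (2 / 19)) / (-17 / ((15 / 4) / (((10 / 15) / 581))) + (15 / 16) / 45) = 239040 / 124241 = 1.92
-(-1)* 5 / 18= 5 / 18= 0.28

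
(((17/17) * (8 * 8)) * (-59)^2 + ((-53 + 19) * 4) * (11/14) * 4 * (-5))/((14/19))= 14957256/49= 305250.12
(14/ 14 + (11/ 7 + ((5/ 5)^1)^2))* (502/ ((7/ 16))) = 200800/ 49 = 4097.96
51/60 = 17/20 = 0.85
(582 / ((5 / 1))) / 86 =291 / 215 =1.35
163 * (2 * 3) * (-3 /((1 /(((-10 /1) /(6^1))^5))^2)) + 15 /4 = -12734276585 /26244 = -485226.21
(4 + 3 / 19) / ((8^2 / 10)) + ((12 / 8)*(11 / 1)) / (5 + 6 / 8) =49213 / 13984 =3.52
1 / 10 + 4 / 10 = 1 / 2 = 0.50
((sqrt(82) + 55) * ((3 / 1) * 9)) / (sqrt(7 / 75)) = 135 * sqrt(21) * (sqrt(82) + 55) / 7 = 5661.10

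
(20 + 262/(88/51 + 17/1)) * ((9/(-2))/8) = -146079/7640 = -19.12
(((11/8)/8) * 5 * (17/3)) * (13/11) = 5.76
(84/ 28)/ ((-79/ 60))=-180/ 79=-2.28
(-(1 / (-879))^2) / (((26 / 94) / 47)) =-2209 / 10044333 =-0.00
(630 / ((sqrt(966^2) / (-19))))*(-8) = 2280 / 23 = 99.13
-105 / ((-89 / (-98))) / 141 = -3430 / 4183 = -0.82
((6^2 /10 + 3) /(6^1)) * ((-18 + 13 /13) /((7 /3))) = -561 /70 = -8.01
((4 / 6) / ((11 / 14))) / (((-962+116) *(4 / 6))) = -7 / 4653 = -0.00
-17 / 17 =-1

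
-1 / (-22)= 1 / 22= 0.05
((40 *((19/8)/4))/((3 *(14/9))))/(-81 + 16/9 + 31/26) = -1755/26908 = -0.07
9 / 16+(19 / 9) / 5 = 709 / 720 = 0.98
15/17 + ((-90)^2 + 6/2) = 137766/17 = 8103.88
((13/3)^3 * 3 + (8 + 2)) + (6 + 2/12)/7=32129/126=254.99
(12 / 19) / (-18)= -2 / 57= -0.04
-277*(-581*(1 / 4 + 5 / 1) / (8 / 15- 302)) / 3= -2414055 / 2584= -934.23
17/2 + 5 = 13.50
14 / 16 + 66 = 535 / 8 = 66.88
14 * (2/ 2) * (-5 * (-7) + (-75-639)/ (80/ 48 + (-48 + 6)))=89278/ 121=737.83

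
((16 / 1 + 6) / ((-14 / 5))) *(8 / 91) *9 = -3960 / 637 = -6.22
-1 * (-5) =5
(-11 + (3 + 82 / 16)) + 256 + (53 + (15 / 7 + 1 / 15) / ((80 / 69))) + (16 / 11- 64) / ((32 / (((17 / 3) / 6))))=42437207 / 138600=306.18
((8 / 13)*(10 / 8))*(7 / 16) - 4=-381 / 104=-3.66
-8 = -8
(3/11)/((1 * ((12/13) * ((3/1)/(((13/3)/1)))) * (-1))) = -169/396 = -0.43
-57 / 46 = -1.24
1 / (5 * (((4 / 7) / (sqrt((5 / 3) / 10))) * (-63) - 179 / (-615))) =-2723220 * sqrt(6) / 2941045559 - 22017 / 2941045559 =-0.00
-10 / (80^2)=-1 / 640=-0.00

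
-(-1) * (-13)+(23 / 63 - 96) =-6844 / 63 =-108.63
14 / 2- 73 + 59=-7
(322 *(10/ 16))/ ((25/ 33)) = 5313/ 20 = 265.65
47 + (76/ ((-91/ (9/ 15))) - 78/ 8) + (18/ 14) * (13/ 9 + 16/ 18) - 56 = -29577/ 1820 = -16.25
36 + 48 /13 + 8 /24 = 1561 /39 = 40.03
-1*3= -3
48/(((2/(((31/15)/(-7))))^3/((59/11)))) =-3515338/4244625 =-0.83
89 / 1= 89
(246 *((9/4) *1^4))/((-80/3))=-3321/160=-20.76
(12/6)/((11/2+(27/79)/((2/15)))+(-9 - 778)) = -0.00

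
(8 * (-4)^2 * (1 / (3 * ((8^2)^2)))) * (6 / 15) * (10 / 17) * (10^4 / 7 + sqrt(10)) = sqrt(10) / 408 + 1250 / 357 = 3.51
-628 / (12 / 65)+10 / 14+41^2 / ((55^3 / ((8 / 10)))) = -59412371296 / 17469375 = -3400.94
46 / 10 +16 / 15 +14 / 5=127 / 15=8.47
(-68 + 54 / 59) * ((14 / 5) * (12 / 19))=-664944 / 5605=-118.63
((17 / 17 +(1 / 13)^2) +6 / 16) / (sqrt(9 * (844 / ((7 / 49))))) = 1867 * sqrt(1477) / 11981424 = 0.01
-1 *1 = -1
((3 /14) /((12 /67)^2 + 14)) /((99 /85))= 76313 /5820276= 0.01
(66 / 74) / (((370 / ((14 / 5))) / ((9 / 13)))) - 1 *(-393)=174857604 / 444925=393.00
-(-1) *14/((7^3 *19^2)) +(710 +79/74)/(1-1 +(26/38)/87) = 1538575194547/17016818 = 90414.98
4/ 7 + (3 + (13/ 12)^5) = 8819851/ 1741824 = 5.06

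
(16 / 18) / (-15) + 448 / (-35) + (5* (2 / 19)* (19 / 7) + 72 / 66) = -107482 / 10395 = -10.34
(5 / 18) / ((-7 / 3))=-0.12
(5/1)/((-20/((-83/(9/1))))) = 83/36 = 2.31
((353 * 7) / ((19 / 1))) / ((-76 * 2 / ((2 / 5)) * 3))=-2471 / 21660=-0.11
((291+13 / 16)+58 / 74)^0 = 1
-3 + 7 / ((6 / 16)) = 47 / 3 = 15.67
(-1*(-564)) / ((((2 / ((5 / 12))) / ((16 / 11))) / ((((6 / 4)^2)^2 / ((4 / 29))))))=552015 / 88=6272.90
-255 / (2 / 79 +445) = -6715 / 11719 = -0.57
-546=-546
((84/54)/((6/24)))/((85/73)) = 4088/765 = 5.34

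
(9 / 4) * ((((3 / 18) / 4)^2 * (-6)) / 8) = -3 / 1024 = -0.00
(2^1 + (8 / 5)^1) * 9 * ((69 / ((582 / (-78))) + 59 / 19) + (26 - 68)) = -14373612 / 9215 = -1559.81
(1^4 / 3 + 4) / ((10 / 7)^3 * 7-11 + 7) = 637 / 2412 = 0.26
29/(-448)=-29/448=-0.06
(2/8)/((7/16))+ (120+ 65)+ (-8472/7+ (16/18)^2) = -580565/567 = -1023.92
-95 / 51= -1.86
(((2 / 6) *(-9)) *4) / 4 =-3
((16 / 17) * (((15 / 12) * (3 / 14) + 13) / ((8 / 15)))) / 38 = 11145 / 18088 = 0.62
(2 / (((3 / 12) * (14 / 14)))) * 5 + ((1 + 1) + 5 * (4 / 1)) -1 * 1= 61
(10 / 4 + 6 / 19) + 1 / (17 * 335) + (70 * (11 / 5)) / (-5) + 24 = -172437 / 43282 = -3.98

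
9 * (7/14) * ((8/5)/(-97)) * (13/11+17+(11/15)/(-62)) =-1115274/826925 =-1.35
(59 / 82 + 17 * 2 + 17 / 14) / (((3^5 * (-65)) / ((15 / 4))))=-10313 / 1208844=-0.01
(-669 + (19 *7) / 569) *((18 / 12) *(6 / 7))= -3424752 / 3983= -859.84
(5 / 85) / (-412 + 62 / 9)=-9 / 61982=-0.00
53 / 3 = 17.67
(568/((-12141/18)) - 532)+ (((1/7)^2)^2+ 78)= -20749423/45619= -454.84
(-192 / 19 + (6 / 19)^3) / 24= -2879 / 6859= -0.42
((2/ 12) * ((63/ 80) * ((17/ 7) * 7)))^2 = 127449/ 25600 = 4.98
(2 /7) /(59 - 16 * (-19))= 2 /2541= 0.00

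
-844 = -844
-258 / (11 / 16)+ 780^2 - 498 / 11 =6687774 / 11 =607979.45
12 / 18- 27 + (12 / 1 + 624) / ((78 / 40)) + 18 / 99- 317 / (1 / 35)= -4631054 / 429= -10795.00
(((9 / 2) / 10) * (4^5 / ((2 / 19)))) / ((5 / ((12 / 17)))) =262656 / 425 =618.01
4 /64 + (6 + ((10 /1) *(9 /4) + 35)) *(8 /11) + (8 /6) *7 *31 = 177185 /528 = 335.58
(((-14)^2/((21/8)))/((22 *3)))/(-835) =-112/82665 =-0.00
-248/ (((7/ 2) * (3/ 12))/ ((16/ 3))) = -31744/ 21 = -1511.62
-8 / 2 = -4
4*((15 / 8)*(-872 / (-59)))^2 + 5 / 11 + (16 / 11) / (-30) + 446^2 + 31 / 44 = 464061418933 / 2297460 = 201988.90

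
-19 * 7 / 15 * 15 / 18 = -133 / 18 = -7.39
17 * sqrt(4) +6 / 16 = 34.38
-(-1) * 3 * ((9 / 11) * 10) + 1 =281 / 11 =25.55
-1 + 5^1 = 4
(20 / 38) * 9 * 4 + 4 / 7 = 19.52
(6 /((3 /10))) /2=10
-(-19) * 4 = 76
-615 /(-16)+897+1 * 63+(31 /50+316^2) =40342023 /400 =100855.06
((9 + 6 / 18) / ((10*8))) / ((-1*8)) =-7 / 480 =-0.01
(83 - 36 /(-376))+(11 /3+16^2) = 96659 /282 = 342.76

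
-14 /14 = -1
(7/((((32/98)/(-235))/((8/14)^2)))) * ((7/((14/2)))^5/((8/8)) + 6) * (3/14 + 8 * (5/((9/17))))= -15704815/18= -872489.72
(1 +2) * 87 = 261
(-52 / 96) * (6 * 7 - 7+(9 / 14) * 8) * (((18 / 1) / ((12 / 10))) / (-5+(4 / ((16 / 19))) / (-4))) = 36530 / 693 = 52.71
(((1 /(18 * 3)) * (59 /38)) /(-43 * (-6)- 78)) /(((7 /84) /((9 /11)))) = 59 /37620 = 0.00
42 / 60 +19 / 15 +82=2519 / 30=83.97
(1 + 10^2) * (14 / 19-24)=-44642 / 19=-2349.58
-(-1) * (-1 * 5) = -5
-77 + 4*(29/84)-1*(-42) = -706/21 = -33.62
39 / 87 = 13 / 29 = 0.45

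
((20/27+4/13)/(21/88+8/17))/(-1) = -550528/372411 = -1.48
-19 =-19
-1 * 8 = -8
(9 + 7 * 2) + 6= 29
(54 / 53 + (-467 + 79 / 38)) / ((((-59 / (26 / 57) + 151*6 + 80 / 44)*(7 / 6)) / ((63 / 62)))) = -3607328439 / 6950246531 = -0.52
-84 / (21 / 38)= -152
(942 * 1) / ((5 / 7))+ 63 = 6909 / 5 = 1381.80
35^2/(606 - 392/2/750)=459375/227152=2.02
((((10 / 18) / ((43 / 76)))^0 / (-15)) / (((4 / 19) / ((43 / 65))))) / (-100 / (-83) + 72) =-67811 / 23696400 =-0.00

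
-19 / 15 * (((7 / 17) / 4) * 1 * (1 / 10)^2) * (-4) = 133 / 25500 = 0.01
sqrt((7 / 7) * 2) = 1.41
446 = 446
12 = 12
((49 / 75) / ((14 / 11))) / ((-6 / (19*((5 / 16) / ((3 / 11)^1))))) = -16093 / 8640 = -1.86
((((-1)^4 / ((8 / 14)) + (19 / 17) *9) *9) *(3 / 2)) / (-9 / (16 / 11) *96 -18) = -2409 / 9248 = -0.26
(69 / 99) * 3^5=1863 / 11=169.36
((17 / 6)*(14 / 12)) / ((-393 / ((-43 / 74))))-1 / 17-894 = -15912536459 / 17798184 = -894.05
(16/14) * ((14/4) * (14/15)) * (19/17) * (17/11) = 1064/165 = 6.45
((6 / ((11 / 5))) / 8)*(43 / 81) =215 / 1188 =0.18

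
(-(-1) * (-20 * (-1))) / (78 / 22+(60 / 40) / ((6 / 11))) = 3.18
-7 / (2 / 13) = -91 / 2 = -45.50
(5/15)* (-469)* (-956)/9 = 448364/27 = 16606.07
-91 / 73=-1.25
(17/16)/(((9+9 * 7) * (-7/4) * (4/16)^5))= -544/63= -8.63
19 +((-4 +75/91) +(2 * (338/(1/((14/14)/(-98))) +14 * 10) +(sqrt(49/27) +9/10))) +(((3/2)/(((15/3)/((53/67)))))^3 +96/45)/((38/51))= 7 * sqrt(3)/9 +2130988019468673/7280269178000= 294.05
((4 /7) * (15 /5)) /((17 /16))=192 /119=1.61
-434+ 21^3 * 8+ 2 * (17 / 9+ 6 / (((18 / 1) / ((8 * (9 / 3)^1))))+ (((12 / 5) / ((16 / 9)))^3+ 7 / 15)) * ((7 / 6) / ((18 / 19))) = 286489477351 / 3888000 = 73685.57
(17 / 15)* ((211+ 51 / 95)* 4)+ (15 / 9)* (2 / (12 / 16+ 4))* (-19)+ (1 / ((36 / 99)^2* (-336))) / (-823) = 1987355912323 / 2101612800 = 945.63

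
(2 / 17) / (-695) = -2 / 11815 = -0.00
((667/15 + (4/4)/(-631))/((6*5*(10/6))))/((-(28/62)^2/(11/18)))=-2224466101/834813000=-2.66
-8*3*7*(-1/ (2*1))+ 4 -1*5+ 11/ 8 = 675/ 8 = 84.38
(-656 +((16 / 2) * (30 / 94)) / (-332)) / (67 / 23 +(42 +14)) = -58858978 / 5285855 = -11.14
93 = 93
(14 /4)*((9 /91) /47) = 9 /1222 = 0.01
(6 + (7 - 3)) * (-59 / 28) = -295 / 14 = -21.07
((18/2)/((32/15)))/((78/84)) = 945/208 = 4.54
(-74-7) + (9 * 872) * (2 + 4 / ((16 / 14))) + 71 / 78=3360545 / 78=43083.91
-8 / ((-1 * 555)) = 8 / 555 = 0.01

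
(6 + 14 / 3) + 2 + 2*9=92 / 3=30.67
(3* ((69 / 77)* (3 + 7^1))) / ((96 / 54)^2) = 83835 / 9856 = 8.51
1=1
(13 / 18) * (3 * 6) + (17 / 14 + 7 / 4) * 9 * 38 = 14375 / 14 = 1026.79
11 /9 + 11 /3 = 44 /9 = 4.89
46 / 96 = 0.48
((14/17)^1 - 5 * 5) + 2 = -377/17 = -22.18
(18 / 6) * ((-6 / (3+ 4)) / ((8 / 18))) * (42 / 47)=-243 / 47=-5.17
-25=-25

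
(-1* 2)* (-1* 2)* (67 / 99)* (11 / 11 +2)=268 / 33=8.12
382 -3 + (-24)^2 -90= 865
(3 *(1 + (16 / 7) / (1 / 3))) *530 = 87450 / 7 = 12492.86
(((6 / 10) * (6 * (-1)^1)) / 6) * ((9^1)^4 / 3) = -1312.20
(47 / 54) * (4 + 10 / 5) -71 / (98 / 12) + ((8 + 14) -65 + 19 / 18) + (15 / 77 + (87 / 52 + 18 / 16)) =-21402683 / 504504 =-42.42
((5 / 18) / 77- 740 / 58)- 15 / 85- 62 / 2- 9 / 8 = -123148021 / 2733192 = -45.06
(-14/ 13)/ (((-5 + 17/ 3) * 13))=-0.12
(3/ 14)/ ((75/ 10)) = 1/ 35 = 0.03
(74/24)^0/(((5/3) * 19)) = 3/95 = 0.03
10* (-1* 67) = -670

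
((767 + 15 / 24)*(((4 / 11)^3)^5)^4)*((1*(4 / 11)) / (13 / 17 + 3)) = 1084120430280920799871396450563180724224 / 3349298034955599095318942248963066521029422565733678974841423611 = 0.00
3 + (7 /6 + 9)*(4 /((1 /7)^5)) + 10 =2050493 /3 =683497.67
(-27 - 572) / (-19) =599 / 19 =31.53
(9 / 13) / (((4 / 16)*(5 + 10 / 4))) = 24 / 65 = 0.37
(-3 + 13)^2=100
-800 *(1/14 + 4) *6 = -136800/7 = -19542.86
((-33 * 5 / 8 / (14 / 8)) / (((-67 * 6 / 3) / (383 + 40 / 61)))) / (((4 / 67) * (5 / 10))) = 1130.41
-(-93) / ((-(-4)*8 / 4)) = 93 / 8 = 11.62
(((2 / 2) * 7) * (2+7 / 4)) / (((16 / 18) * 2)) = 945 / 64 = 14.77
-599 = -599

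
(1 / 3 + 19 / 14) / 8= 0.21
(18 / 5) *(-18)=-324 / 5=-64.80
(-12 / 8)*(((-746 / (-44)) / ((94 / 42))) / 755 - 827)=1936818771 / 1561340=1240.48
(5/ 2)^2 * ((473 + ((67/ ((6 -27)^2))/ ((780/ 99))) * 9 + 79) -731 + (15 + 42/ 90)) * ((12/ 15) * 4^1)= -3267.20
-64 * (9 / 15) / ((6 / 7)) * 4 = -896 / 5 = -179.20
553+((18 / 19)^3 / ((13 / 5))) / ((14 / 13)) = 26565769 / 48013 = 553.30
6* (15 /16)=45 /8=5.62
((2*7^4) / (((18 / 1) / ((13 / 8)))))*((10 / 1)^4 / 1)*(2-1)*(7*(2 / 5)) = 109245500 / 9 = 12138388.89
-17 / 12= -1.42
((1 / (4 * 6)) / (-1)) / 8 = -1 / 192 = -0.01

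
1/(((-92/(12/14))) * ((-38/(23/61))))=3/32452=0.00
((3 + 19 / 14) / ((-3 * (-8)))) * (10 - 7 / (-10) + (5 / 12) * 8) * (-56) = -25681 / 180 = -142.67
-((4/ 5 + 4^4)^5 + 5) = -3489997522551049/ 3125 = -1116799207216.34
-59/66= -0.89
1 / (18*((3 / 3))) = 1 / 18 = 0.06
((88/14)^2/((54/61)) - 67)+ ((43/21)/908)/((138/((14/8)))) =-4944155375/221036256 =-22.37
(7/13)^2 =49/169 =0.29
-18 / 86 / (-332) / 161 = 9 / 2298436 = 0.00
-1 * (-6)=6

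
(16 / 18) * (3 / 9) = 8 / 27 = 0.30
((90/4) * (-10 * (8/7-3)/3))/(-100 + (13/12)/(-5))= -58500/42091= -1.39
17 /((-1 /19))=-323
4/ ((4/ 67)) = 67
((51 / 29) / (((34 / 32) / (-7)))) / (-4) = 84 / 29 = 2.90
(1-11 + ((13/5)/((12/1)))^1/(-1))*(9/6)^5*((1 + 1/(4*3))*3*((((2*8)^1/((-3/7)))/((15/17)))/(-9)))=-948311/800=-1185.39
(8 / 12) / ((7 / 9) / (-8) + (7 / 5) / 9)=80 / 7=11.43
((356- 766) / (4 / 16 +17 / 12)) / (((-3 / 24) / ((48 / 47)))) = 94464 / 47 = 2009.87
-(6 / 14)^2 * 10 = -90 / 49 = -1.84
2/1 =2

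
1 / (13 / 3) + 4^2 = 211 / 13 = 16.23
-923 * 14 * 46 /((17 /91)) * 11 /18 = -297503206 /153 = -1944465.40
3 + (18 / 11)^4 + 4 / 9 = 1398655 / 131769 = 10.61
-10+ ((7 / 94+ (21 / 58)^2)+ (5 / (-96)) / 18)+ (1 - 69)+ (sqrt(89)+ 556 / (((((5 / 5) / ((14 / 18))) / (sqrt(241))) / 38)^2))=sqrt(89)+ 23984388290281415 / 204907968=117049573.32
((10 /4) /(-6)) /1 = -5 /12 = -0.42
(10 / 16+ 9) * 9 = 86.62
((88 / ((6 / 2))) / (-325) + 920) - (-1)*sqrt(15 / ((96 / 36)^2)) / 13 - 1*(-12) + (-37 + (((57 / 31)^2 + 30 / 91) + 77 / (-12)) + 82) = 3*sqrt(15) / 104 + 8519507907 / 8745100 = 974.32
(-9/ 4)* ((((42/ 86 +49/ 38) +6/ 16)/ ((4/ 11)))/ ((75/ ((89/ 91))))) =-41326527/ 237910400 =-0.17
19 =19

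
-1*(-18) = 18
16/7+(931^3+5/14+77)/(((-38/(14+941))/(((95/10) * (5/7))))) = -137614573708.62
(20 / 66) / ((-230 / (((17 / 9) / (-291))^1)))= 17 / 1987821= 0.00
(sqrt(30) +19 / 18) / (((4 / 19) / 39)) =4693 / 24 +741* sqrt(30) / 4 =1210.20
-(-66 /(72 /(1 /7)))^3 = 1331 /592704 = 0.00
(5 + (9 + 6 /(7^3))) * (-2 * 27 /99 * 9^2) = -619.32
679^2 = 461041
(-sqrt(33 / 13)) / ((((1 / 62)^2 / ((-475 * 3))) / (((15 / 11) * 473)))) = 3533116500 * sqrt(429) / 13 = 5629155577.37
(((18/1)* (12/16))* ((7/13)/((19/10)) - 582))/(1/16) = -125650.79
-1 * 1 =-1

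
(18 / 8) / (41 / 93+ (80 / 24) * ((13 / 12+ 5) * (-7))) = -2511 / 157918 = -0.02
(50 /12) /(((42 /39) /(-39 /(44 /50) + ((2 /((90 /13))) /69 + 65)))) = 91848965 /1147608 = 80.04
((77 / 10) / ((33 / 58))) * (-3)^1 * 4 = -812 / 5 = -162.40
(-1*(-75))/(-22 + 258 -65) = 0.44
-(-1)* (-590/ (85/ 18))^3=-9582162624/ 4913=-1950368.94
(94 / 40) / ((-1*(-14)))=47 / 280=0.17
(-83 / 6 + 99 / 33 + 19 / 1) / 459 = 49 / 2754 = 0.02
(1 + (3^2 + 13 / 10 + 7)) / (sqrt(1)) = 18.30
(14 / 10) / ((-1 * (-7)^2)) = -1 / 35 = -0.03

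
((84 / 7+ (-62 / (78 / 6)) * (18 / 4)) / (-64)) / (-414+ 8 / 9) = -1107 / 3093376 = -0.00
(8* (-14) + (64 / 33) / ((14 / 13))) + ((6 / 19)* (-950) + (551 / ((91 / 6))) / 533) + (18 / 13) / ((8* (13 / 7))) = -375032033 / 914628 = -410.04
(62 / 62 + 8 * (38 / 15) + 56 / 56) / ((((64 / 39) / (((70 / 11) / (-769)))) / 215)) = -3267355 / 135344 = -24.14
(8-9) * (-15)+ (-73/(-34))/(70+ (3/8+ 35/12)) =449421/29903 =15.03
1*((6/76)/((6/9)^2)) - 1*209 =-31741/152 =-208.82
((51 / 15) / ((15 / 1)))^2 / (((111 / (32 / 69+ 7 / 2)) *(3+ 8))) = 158083 / 947801250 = 0.00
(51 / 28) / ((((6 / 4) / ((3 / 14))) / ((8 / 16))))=51 / 392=0.13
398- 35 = 363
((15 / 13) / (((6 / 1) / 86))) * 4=860 / 13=66.15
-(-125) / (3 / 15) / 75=25 / 3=8.33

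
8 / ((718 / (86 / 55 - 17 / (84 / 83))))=-70381 / 414645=-0.17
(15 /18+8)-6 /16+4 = 299 /24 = 12.46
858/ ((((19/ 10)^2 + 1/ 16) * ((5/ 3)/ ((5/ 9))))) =77.88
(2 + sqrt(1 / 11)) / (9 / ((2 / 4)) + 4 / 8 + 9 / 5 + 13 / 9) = 90*sqrt(11) / 21527 + 180 / 1957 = 0.11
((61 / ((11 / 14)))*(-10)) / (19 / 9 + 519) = -1098 / 737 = -1.49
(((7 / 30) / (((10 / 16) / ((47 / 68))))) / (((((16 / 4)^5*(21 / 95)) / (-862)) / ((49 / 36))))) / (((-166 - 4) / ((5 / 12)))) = 18859267 / 5752995840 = 0.00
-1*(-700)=700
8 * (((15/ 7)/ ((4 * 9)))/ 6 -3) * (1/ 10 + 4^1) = -61787/ 630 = -98.07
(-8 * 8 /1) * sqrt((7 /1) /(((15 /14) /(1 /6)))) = -448 * sqrt(5) /15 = -66.78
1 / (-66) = -1 / 66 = -0.02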